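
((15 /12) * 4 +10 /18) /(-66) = -25 /297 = -0.08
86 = 86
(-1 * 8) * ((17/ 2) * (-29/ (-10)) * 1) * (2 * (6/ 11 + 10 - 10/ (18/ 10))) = -974168/ 495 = -1968.02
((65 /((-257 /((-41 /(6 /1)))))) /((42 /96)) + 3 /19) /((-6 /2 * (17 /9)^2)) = -3791439 /9878309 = -0.38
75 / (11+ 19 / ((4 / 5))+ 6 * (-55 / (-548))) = 41100 / 19373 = 2.12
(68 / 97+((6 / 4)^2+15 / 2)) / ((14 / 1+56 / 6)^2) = 0.02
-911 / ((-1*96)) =911 / 96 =9.49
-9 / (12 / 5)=-15 / 4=-3.75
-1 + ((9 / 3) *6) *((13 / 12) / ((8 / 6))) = 109 / 8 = 13.62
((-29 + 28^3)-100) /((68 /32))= 174584 /17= 10269.65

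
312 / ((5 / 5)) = 312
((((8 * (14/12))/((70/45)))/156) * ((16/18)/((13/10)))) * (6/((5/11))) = 176/507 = 0.35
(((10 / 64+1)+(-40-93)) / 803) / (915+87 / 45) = -63285 / 353422784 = -0.00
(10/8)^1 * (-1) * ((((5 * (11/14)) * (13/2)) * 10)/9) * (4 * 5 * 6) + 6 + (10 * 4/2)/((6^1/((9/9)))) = -89179/21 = -4246.62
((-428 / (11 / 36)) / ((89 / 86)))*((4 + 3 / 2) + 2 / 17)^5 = -10525956694888959 / 1390040003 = -7572412.79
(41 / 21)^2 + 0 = 1681 / 441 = 3.81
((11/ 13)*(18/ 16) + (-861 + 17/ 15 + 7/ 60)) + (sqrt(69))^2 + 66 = -75275/ 104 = -723.80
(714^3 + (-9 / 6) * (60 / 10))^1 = 363994335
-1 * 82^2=-6724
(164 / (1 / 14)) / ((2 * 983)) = 1148 / 983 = 1.17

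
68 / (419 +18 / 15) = 0.16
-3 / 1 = -3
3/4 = 0.75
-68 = -68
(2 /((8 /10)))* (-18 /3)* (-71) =1065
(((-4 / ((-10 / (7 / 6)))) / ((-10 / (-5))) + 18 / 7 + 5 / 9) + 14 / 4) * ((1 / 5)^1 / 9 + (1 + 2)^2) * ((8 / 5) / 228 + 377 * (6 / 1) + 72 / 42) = 566041949912 / 4039875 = 140113.73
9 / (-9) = -1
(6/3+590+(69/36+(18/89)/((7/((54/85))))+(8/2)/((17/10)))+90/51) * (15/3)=2990.26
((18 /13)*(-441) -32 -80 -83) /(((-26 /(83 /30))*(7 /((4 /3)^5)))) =74176768 /1437345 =51.61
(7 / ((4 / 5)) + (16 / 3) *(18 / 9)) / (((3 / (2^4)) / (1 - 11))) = -1035.56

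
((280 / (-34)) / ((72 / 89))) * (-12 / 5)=1246 / 51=24.43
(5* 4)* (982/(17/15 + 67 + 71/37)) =10900200/38879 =280.36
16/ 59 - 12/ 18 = -70/ 177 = -0.40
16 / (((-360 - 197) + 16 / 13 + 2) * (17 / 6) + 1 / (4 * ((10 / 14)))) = -12480 / 1223557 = -0.01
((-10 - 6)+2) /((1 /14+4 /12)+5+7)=-588 /521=-1.13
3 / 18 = 1 / 6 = 0.17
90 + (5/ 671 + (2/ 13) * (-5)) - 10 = 691195/ 8723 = 79.24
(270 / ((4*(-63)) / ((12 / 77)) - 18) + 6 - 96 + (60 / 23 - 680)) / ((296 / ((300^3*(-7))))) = 45460737000000 / 92759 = 490095160.58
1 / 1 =1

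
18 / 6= 3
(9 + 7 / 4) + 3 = 55 / 4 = 13.75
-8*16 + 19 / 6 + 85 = -239 / 6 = -39.83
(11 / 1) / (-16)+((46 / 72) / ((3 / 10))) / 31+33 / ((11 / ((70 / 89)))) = 1.74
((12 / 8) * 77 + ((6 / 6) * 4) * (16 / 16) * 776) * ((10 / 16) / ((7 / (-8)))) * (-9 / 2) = 289755 / 28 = 10348.39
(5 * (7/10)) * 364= 1274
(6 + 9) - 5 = 10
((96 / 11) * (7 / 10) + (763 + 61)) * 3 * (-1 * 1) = -136968 / 55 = -2490.33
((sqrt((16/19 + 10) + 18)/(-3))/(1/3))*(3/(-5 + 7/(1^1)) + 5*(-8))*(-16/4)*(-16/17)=778.40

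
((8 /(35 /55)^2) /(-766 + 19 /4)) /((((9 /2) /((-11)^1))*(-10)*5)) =-42592 /33571125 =-0.00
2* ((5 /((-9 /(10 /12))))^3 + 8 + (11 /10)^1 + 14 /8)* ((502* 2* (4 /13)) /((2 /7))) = 29743539658 /1279395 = 23248.13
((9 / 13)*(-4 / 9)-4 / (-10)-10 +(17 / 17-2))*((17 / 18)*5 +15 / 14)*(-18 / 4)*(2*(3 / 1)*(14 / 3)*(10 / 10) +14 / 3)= 362299 / 39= 9289.72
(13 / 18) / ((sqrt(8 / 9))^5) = 351 * sqrt(2) / 512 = 0.97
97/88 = 1.10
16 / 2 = 8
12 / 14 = 6 / 7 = 0.86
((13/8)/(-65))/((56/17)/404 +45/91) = -156247/3141560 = -0.05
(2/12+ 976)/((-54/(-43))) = 251851/324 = 777.32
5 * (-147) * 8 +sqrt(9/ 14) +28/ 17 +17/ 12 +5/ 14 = -5875.78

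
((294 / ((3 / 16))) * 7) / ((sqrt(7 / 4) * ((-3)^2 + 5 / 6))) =18816 * sqrt(7) / 59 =843.77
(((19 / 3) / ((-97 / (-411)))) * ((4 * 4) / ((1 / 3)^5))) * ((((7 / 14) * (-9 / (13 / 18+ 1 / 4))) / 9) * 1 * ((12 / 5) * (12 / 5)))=-309069.13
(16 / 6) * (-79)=-210.67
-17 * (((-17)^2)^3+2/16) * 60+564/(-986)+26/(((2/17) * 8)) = -97102543974883/3944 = -24620320480.45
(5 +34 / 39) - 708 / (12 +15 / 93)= -59203 / 1131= -52.35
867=867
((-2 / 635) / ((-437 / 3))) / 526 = 3 / 72981185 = 0.00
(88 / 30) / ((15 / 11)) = 484 / 225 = 2.15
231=231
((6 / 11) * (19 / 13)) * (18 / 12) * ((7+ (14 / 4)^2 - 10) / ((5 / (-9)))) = -56943 / 2860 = -19.91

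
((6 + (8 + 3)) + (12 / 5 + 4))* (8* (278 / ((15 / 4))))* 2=693888 / 25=27755.52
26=26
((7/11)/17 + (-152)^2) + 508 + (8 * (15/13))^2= 748904019/31603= 23697.24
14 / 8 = 7 / 4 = 1.75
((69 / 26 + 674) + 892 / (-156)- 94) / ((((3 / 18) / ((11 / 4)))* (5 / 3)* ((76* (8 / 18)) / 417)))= 5573328849 / 79040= 70512.76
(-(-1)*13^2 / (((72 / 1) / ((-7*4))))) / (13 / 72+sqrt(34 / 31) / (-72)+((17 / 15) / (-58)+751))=-166804579991140 / 1906464714423021 - 99490300*sqrt(1054) / 1906464714423021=-0.09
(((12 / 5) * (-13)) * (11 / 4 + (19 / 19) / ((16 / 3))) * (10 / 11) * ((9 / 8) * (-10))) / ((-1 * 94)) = -1755 / 176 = -9.97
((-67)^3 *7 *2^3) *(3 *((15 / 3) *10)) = -2526409200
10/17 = 0.59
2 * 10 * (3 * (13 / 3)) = 260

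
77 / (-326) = -77 / 326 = -0.24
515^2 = 265225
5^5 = 3125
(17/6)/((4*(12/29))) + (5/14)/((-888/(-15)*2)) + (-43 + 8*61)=4165169/9324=446.71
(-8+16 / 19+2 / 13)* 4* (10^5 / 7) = -692000000 / 1729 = -400231.35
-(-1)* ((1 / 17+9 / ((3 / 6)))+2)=341 / 17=20.06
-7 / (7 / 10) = -10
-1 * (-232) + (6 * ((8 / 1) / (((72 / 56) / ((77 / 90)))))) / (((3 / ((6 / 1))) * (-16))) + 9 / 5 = 31024 / 135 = 229.81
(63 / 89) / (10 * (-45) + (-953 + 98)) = -7 / 12905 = -0.00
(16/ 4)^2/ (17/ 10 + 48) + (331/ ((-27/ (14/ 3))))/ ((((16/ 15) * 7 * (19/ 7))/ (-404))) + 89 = 627079463/ 509922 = 1229.76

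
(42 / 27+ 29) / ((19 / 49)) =13475 / 171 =78.80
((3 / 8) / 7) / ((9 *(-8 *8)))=-1 / 10752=-0.00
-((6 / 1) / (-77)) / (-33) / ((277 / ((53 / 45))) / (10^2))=-2120 / 2111571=-0.00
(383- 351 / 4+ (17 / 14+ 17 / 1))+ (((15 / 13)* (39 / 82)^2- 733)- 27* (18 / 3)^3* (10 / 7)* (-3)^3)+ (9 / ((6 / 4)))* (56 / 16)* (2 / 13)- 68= 68673126469 / 305942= 224464.53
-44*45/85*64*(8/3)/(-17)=67584/289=233.85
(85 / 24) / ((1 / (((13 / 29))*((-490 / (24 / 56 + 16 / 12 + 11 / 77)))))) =-379015 / 928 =-408.42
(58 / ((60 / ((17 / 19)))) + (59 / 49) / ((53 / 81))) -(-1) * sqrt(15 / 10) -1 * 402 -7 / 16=-4733758847 / 11842320 + sqrt(6) / 2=-398.51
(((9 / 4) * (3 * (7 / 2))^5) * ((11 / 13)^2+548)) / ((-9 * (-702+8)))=378730938033 / 15012608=25227.52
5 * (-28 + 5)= -115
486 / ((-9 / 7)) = -378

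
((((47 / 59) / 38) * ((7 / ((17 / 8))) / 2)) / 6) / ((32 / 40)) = 1645 / 228684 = 0.01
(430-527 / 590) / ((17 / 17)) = 429.11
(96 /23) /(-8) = -12 /23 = -0.52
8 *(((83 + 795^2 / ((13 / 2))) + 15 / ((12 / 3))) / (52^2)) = 5060711 / 17576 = 287.93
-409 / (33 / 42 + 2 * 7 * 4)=-5726 / 795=-7.20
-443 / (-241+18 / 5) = 2215 / 1187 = 1.87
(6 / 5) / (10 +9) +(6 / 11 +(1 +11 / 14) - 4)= -23491 / 14630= -1.61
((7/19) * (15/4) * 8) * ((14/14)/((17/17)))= 210/19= 11.05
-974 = -974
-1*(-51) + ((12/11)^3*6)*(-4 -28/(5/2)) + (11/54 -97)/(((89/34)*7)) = -72.69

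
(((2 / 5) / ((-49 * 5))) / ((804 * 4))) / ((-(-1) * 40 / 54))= -9 / 13132000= -0.00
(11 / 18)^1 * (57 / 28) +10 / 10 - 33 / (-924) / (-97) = 36563 / 16296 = 2.24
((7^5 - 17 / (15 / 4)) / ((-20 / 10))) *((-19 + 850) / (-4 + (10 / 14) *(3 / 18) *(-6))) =488699743 / 330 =1480908.31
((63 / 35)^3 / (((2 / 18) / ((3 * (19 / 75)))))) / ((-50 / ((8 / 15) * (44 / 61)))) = -7313328 / 23828125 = -0.31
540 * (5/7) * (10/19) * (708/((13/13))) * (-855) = -860220000/7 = -122888571.43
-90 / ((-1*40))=9 / 4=2.25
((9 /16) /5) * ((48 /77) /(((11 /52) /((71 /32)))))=24921 /33880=0.74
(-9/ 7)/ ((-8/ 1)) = 9/ 56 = 0.16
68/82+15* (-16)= -9806/41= -239.17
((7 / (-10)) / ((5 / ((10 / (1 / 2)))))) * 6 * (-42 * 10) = 7056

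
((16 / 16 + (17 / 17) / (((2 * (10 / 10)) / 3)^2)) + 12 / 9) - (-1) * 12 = 199 / 12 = 16.58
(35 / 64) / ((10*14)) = 1 / 256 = 0.00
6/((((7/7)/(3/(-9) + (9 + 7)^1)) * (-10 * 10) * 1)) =-47/50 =-0.94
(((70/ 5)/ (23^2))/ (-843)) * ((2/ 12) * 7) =-49/ 1337841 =-0.00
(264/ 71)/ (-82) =-132/ 2911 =-0.05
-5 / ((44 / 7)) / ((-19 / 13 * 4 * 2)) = 455 / 6688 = 0.07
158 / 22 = 7.18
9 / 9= 1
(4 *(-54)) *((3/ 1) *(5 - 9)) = 2592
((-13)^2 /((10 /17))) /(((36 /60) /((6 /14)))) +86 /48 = 34777 /168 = 207.01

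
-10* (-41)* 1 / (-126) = -205 / 63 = -3.25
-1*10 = -10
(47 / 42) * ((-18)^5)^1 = -14801616 / 7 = -2114516.57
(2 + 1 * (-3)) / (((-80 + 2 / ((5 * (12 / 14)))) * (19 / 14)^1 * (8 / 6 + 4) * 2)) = 315 / 362672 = 0.00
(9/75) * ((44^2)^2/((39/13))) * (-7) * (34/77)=-11585024/25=-463400.96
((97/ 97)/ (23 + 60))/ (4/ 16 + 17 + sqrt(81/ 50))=2300/ 3275097 -40 * sqrt(2)/ 1091699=0.00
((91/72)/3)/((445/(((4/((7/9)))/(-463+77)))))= -13/1030620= -0.00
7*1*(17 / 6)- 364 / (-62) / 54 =33383 / 1674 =19.94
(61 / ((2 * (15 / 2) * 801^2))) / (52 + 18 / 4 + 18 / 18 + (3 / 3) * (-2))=122 / 1068265665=0.00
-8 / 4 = -2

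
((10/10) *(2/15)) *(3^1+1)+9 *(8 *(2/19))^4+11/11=11844743/1954815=6.06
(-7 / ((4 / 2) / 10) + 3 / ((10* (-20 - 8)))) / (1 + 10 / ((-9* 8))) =-88227 / 2170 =-40.66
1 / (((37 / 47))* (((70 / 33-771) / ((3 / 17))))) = -4653 / 15959617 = -0.00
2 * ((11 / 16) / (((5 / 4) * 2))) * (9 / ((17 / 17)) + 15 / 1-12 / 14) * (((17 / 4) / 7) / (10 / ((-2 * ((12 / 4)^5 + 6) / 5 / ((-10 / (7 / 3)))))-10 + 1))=-1257201 / 1394120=-0.90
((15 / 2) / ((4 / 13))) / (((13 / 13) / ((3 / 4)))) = 585 / 32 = 18.28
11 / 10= 1.10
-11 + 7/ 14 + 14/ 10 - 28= -37.10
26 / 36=13 / 18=0.72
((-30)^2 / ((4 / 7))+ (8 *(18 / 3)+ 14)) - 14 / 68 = 55651 / 34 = 1636.79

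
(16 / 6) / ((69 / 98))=3.79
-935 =-935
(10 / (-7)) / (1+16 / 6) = -30 / 77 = -0.39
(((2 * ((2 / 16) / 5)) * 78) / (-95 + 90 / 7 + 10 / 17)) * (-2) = 1547 / 16175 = 0.10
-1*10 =-10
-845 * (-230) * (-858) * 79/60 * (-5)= 1097785975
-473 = -473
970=970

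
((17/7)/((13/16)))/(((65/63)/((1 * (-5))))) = -2448/169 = -14.49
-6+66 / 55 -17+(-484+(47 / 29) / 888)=-65126573 / 128760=-505.80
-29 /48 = -0.60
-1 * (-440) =440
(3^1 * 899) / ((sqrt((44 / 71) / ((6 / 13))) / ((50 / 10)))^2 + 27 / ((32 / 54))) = 7412400 / 125371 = 59.12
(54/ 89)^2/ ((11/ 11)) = 2916/ 7921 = 0.37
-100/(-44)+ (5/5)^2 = 36/11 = 3.27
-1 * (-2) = 2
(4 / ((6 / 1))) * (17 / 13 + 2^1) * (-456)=-13072 / 13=-1005.54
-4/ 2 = -2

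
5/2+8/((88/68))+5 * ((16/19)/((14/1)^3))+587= 85405505/143374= 595.68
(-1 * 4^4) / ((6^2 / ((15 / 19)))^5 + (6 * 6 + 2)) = -0.00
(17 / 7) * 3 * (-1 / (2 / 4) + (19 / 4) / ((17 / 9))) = 3.75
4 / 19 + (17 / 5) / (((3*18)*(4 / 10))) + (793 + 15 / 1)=1658771 / 2052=808.37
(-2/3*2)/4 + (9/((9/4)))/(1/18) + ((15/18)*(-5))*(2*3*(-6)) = 665/3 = 221.67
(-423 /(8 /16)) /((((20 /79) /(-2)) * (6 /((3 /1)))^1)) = 33417 /10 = 3341.70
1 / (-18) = -1 / 18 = -0.06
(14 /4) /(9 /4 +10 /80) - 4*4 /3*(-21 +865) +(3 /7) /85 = -152612569 /33915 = -4499.85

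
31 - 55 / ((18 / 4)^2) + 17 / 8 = 19705 / 648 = 30.41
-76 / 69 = -1.10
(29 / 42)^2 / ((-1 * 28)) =-841 / 49392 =-0.02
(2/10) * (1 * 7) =7/5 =1.40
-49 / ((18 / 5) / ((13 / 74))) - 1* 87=-119069 / 1332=-89.39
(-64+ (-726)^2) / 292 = 131753 / 73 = 1804.84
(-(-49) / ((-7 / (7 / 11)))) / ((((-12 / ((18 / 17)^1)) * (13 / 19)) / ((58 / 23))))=80997 / 55913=1.45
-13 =-13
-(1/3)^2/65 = -1/585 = -0.00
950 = 950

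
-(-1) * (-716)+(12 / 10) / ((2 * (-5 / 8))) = -716.96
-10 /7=-1.43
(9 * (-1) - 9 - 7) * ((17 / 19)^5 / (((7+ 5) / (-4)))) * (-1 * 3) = -35496425 / 2476099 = -14.34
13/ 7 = 1.86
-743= -743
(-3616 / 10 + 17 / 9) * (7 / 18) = -113309 / 810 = -139.89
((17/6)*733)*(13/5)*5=161993/6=26998.83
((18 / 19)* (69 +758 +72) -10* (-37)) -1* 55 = 1166.68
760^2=577600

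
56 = 56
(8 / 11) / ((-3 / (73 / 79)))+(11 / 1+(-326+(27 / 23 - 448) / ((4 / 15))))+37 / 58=-13842676403 / 6955476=-1990.18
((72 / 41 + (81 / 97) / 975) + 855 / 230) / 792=36164833 / 5232141200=0.01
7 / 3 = 2.33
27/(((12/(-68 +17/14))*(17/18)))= -4455/28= -159.11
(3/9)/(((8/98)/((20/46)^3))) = 12250/36501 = 0.34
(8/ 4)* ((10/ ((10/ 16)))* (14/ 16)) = 28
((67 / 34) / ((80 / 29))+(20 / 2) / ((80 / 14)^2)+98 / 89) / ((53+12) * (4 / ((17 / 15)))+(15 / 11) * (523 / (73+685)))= 89220769 / 9686630950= 0.01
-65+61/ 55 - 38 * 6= -16054/ 55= -291.89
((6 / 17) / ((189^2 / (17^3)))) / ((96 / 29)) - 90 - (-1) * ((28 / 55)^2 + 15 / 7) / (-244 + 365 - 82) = -2021094917767 / 22475653200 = -89.92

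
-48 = -48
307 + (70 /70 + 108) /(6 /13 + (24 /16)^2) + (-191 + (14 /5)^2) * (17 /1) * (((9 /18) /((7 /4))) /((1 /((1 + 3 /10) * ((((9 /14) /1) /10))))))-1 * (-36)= 5334621529 /17272500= 308.85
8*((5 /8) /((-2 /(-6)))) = 15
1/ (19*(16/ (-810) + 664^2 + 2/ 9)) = 405/ 3392696278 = 0.00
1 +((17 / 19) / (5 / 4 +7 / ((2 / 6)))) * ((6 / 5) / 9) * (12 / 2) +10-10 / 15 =262921 / 25365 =10.37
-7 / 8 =-0.88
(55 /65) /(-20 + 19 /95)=-5 /117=-0.04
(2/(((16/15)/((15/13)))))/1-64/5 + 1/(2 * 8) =-10997/1040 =-10.57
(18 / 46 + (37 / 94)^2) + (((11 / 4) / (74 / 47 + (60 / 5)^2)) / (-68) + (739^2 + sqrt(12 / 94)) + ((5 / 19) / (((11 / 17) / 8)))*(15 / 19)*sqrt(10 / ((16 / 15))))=sqrt(282) / 47 + 12750*sqrt(6) / 3971 + 4694314168891375 / 8595731488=546129.77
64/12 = 16/3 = 5.33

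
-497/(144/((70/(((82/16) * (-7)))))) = 2485/369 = 6.73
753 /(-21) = -251 /7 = -35.86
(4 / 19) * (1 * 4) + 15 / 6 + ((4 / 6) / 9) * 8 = 4037 / 1026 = 3.93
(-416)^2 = 173056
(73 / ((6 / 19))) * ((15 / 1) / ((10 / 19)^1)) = 26353 / 4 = 6588.25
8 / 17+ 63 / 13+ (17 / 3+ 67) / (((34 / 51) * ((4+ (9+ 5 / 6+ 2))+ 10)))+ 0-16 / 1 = -221421 / 34255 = -6.46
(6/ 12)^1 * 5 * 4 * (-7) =-70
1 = 1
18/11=1.64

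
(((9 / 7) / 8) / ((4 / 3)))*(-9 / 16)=-243 / 3584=-0.07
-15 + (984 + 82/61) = 59191/61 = 970.34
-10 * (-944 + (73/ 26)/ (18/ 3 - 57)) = 6259085/ 663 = 9440.55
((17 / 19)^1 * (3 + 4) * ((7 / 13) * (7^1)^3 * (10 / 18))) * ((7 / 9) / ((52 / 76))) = 10000165 / 13689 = 730.53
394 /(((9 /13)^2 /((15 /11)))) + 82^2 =2329958 /297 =7844.98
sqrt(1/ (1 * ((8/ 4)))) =sqrt(2)/ 2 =0.71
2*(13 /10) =13 /5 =2.60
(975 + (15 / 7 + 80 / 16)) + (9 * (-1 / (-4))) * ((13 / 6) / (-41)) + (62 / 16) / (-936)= 2110415575 / 2149056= 982.02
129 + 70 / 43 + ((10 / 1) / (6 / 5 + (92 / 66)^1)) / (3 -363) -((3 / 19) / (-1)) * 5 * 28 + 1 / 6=213846635 / 1398704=152.89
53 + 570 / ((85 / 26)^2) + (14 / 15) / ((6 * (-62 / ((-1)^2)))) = 85734119 / 806310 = 106.33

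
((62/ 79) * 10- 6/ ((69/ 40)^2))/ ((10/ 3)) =73114/ 41791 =1.75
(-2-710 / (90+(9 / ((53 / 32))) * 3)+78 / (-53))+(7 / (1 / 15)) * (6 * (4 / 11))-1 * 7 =348071590 / 1642311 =211.94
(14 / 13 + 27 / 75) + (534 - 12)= 170117 / 325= 523.44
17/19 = 0.89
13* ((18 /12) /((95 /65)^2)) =6591 /722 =9.13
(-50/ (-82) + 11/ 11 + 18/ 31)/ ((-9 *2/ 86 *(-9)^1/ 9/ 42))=558656/ 1271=439.54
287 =287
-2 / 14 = -1 / 7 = -0.14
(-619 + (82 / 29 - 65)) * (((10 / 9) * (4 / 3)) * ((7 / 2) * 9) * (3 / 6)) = -1382780 / 87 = -15894.02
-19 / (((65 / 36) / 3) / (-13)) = 410.40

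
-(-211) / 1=211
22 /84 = 11 /42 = 0.26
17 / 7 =2.43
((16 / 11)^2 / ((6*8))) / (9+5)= 8 / 2541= 0.00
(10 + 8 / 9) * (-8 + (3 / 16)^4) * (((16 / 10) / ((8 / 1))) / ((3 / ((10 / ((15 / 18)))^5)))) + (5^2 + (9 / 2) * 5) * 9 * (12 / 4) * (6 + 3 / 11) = -1436800.77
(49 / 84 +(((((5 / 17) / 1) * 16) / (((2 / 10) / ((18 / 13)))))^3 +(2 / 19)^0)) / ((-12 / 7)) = -20172.39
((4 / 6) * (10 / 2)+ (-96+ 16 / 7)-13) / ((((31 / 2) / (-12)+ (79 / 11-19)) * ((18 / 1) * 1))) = 95524 / 218043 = 0.44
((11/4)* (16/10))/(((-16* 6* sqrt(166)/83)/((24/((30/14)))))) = -77* sqrt(166)/300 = -3.31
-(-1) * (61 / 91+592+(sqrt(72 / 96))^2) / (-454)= -216005 / 165256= -1.31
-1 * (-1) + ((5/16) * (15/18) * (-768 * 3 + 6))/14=-9351/224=-41.75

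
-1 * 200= -200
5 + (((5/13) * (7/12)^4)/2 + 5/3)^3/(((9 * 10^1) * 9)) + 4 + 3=304794032694529176889/25386919799524687872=12.01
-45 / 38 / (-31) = 45 / 1178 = 0.04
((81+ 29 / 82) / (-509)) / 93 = -6671 / 3881634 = -0.00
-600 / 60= -10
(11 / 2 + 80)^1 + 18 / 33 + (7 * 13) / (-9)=75.93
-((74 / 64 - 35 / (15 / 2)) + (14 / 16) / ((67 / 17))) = 21151 / 6432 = 3.29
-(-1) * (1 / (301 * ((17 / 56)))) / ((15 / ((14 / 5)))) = 112 / 54825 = 0.00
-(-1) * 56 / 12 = 14 / 3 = 4.67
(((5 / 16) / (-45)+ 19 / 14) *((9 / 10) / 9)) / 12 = 1361 / 120960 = 0.01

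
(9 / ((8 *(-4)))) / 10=-9 / 320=-0.03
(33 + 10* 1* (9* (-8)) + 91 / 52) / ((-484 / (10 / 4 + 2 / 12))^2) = -2741 / 131769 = -0.02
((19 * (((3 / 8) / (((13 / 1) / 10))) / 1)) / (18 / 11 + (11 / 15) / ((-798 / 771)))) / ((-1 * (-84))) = 297825 / 4235192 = 0.07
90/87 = 1.03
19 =19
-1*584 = -584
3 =3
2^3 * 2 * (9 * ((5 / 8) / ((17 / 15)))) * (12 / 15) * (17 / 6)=180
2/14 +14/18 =58/63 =0.92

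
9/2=4.50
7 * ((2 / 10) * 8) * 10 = 112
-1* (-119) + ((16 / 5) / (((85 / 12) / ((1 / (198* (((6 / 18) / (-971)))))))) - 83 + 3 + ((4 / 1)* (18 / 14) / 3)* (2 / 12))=1068121 / 32725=32.64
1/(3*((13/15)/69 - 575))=-345/595112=-0.00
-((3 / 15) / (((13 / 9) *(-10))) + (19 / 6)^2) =-117163 / 11700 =-10.01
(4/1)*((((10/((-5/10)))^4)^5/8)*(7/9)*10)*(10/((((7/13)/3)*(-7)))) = -68157440000000000000000000000/21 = -3245592380952380952380952000.00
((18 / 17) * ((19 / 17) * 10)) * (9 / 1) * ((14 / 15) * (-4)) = -114912 / 289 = -397.62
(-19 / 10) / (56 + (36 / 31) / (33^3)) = -2351877 / 69318520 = -0.03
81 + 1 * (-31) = 50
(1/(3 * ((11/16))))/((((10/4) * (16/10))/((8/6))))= 16/99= 0.16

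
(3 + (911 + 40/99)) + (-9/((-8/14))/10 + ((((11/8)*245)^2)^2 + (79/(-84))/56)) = 1279488503312866271/99348480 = 12878792944.92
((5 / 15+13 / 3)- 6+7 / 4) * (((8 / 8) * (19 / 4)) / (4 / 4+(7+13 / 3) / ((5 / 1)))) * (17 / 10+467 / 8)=228285 / 6272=36.40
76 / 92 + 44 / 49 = 1943 / 1127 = 1.72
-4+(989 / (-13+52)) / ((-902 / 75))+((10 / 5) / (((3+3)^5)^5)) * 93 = -169702758441319548140039 / 27781129786579639861248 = -6.11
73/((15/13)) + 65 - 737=-9131/15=-608.73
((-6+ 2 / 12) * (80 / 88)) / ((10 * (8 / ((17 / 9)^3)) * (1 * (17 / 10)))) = -50575 / 192456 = -0.26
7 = 7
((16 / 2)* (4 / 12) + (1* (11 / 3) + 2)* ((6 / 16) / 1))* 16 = 230 / 3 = 76.67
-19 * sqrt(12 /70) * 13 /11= -247 * sqrt(210) /385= -9.30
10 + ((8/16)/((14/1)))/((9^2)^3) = 148803481/14880348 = 10.00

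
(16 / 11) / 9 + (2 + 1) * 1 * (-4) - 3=-1469 / 99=-14.84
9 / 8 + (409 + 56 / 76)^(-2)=545458913 / 484849800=1.13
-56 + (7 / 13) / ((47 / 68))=-33740 / 611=-55.22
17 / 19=0.89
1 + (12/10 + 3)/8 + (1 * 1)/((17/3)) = 1157/680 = 1.70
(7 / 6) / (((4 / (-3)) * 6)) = -7 / 48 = -0.15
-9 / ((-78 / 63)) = 7.27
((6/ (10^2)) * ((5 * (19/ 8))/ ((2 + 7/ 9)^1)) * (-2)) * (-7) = 3591/ 1000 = 3.59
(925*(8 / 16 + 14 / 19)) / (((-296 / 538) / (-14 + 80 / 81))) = 27058.40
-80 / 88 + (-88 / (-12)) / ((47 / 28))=5366 / 1551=3.46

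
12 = 12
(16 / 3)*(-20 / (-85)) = 64 / 51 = 1.25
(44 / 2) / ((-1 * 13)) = -22 / 13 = -1.69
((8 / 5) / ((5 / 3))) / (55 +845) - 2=-3748 / 1875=-2.00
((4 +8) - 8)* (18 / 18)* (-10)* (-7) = 280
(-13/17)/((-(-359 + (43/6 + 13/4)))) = -156/71111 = -0.00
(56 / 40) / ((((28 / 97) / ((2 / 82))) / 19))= 1843 / 820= 2.25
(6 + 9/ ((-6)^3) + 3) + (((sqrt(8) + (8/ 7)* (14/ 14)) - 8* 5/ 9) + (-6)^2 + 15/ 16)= 2* sqrt(2) + 42935/ 1008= 45.42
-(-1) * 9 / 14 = 9 / 14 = 0.64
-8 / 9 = -0.89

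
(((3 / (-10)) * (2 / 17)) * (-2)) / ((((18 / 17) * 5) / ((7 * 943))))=6601 / 75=88.01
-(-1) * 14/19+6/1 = 128/19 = 6.74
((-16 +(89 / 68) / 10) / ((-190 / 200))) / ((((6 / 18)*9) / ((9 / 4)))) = 32373 / 2584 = 12.53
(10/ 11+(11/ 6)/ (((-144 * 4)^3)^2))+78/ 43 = 282229244985845224531/ 103644746023528562688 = 2.72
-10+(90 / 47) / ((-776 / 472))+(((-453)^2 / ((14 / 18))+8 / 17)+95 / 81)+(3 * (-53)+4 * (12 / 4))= 11587366066055 / 43944201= 263683.62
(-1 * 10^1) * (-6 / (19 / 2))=120 / 19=6.32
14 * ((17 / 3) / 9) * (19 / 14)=323 / 27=11.96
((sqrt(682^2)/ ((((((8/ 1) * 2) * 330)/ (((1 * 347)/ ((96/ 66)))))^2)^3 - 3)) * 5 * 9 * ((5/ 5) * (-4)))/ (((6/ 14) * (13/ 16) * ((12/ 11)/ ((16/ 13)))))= -117344278284922065287680/ 34677997720644881439989997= -0.00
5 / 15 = 1 / 3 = 0.33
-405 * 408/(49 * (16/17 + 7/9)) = -25281720/12887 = -1961.80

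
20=20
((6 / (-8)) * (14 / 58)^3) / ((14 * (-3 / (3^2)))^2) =-189 / 390224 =-0.00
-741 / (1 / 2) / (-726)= 247 / 121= 2.04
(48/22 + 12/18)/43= 94/1419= 0.07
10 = 10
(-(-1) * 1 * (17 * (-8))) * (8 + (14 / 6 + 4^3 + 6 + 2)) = -33592 / 3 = -11197.33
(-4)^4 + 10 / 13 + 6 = 3416 / 13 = 262.77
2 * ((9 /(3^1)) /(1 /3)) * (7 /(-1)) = -126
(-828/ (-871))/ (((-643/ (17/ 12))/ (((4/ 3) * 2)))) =-3128/ 560053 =-0.01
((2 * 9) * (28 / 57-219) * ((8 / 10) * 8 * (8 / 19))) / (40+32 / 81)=-38740032 / 147649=-262.38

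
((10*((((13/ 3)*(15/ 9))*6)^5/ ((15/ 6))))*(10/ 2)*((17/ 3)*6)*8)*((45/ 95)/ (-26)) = -7768592000000/ 513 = -15143454191.03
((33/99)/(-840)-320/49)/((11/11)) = -115207/17640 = -6.53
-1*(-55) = 55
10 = 10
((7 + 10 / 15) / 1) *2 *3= 46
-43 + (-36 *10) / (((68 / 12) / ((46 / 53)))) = -88423 / 901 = -98.14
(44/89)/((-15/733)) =-32252/1335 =-24.16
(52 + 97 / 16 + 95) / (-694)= -2449 / 11104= -0.22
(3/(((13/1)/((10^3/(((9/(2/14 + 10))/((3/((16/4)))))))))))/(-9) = -21.67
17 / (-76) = -17 / 76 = -0.22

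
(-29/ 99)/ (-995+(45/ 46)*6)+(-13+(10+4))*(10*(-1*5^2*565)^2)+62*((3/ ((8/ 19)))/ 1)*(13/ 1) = 8987207196343709/ 4504500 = 1995161992.75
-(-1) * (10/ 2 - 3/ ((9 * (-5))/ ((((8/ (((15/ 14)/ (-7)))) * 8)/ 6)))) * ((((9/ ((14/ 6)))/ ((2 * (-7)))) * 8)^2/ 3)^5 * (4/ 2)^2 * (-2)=-62915174436603691008/ 1994806657440300025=-31.54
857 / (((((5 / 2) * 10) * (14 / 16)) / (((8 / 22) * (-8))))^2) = 56164352 / 3705625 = 15.16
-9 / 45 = -1 / 5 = -0.20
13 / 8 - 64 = -499 / 8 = -62.38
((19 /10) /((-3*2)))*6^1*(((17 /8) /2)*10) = -323 /16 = -20.19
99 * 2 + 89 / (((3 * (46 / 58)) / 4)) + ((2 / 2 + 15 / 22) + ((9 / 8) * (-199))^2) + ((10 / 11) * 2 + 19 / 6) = 222894533 / 4416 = 50474.31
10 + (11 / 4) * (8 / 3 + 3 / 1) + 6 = 379 / 12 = 31.58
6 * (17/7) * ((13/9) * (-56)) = -3536/3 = -1178.67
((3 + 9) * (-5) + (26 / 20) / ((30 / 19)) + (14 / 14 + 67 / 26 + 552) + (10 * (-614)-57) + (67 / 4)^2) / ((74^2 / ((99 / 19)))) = -2790235173 / 541028800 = -5.16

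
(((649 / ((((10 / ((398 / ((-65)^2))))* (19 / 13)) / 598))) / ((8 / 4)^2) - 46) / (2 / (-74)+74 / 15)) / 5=43638429 / 1847750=23.62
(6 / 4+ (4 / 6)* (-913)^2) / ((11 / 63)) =70019985 / 22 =3182726.59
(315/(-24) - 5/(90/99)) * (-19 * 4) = 2831/2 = 1415.50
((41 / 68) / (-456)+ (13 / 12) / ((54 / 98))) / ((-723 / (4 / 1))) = -1644901 / 151326792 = -0.01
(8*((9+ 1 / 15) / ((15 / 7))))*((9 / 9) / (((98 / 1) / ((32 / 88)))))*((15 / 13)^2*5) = 10880 / 13013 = 0.84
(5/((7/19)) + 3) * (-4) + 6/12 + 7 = -58.79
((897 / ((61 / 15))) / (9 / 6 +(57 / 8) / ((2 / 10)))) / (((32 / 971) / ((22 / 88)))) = 1451645 / 32208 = 45.07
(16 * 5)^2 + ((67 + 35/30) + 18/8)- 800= 68045/12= 5670.42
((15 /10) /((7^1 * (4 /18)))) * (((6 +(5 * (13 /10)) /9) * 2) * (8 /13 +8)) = 1452 /13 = 111.69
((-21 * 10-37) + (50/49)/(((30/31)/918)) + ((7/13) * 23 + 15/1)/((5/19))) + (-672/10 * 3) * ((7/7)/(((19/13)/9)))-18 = -26288373/60515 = -434.41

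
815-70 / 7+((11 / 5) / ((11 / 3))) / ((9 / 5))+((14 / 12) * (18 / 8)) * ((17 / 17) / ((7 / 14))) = 9727 / 12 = 810.58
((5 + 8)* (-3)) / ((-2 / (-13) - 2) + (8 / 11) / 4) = 5577 / 238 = 23.43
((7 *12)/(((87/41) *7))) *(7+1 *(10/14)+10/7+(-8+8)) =10496/203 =51.70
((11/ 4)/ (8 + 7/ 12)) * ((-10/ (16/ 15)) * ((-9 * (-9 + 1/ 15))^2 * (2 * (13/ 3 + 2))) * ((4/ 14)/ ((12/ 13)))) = -109769517/ 1442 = -76123.10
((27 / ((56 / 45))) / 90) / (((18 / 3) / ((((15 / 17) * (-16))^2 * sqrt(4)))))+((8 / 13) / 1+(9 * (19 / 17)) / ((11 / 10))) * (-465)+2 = -1307666432 / 289289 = -4520.28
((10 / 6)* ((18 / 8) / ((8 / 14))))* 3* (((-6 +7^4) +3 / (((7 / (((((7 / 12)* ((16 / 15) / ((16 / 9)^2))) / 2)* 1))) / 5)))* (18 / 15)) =57944943 / 1024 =56586.86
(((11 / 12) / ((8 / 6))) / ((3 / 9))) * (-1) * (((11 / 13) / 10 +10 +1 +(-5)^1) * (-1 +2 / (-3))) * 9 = 78309 / 416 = 188.24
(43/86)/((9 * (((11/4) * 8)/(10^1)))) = 5/198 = 0.03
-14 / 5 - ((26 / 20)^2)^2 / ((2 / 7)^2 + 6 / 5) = -3157889 / 628000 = -5.03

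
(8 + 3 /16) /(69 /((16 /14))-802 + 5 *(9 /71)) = -9301 /841766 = -0.01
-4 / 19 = -0.21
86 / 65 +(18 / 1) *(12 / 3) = 4766 / 65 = 73.32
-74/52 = -37/26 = -1.42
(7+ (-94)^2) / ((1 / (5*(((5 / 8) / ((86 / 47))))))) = 10390525 / 688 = 15102.51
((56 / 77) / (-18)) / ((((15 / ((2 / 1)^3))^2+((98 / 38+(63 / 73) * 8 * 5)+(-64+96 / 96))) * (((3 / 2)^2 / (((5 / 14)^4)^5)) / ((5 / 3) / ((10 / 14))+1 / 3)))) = 132274627685546875 / 54247649860333396793964806784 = 0.00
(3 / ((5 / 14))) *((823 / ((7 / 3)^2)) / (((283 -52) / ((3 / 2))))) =22221 / 2695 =8.25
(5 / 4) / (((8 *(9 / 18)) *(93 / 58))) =145 / 744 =0.19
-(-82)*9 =738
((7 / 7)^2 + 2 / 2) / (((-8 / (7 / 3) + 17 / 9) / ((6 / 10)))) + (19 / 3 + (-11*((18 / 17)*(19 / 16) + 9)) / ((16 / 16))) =-107.28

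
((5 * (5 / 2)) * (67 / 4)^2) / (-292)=-112225 / 9344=-12.01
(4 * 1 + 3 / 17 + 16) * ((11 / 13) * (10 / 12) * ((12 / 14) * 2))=5390 / 221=24.39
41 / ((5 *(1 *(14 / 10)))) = 5.86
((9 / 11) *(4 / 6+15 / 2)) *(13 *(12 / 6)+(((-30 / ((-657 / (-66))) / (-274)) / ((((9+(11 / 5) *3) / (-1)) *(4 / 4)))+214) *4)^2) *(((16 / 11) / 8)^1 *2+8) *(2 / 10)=251263877811913799308 / 30679635006735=8189923.96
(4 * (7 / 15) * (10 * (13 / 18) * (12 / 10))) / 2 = 364 / 45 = 8.09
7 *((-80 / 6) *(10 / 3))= -311.11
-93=-93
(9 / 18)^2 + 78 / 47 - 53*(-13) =129891 / 188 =690.91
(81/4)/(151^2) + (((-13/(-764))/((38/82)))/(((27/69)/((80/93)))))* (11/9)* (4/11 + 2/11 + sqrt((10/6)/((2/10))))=45460899379/831089062476 + 13484900* sqrt(3)/82011771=0.34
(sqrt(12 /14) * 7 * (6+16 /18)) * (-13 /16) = -403 * sqrt(42) /72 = -36.27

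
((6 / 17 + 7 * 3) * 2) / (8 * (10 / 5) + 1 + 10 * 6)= 66 / 119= 0.55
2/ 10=1/ 5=0.20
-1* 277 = -277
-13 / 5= -2.60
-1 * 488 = -488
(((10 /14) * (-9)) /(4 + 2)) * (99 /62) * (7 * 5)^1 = -7425 /124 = -59.88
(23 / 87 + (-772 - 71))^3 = -394123044313432 / 658503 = -598513665.56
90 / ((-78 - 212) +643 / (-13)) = -0.27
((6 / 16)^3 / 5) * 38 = 513 / 1280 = 0.40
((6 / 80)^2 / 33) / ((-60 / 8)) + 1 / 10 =0.10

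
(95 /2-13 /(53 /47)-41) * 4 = -1066 /53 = -20.11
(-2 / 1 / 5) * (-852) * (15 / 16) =639 / 2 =319.50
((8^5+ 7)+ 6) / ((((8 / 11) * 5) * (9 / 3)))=120197 / 40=3004.92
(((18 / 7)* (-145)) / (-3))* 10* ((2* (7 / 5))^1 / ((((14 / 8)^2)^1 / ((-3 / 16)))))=-10440 / 49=-213.06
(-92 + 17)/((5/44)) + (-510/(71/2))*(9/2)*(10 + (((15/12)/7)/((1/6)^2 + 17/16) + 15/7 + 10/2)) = -1778.84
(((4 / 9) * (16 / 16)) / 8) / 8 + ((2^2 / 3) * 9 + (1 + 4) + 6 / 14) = 17575 / 1008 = 17.44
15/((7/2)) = 30/7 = 4.29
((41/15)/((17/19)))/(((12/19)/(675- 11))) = 2456966/765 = 3211.72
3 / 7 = 0.43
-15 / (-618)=5 / 206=0.02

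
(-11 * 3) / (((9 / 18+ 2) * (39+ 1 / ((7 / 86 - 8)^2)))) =-30608226 / 90470375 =-0.34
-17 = -17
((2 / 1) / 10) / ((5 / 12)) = 12 / 25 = 0.48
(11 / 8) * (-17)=-187 / 8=-23.38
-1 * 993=-993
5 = 5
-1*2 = -2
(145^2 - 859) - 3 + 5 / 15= 60490 / 3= 20163.33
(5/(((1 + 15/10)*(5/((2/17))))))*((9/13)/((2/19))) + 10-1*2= 9182/1105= 8.31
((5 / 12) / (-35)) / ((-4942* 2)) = 1 / 830256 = 0.00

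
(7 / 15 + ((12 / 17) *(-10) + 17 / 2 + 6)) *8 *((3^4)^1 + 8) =1435748 / 255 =5630.38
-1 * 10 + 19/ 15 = -131/ 15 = -8.73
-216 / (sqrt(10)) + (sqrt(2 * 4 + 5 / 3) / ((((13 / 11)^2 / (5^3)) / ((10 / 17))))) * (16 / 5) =-108 * sqrt(10) / 5 + 484000 * sqrt(87) / 8619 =455.47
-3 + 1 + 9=7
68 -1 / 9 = 611 / 9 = 67.89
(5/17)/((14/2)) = 5/119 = 0.04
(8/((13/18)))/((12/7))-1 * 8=-20/13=-1.54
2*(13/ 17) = 26/ 17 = 1.53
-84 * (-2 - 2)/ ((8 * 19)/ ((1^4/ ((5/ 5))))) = 42/ 19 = 2.21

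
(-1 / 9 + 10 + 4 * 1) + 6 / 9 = 131 / 9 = 14.56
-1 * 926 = -926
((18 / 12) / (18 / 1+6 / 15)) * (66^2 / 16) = 16335 / 736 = 22.19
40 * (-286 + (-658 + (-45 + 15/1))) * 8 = -311680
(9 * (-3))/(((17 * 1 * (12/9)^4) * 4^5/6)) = -0.00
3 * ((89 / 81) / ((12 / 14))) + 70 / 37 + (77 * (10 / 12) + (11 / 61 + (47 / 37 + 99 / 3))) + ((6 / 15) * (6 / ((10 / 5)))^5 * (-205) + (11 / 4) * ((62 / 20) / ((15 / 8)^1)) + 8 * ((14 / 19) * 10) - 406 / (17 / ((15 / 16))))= -19780.54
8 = 8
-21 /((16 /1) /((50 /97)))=-525 /776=-0.68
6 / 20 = 3 / 10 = 0.30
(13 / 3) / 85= 13 / 255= 0.05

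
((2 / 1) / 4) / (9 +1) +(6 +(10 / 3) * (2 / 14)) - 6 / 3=1901 / 420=4.53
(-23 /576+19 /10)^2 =28697449 /8294400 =3.46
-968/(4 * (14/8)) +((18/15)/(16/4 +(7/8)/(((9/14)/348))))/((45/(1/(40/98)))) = -138.29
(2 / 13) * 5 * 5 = 50 / 13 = 3.85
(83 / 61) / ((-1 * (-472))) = 83 / 28792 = 0.00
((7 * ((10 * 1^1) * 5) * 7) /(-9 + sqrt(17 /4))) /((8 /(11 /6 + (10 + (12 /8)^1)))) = -147000 /307 - 24500 * sqrt(17) /921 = -588.51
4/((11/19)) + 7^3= 3849/11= 349.91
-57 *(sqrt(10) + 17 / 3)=-323 - 57 *sqrt(10)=-503.25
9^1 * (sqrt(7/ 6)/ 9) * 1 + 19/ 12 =sqrt(42)/ 6 + 19/ 12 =2.66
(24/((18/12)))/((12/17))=68/3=22.67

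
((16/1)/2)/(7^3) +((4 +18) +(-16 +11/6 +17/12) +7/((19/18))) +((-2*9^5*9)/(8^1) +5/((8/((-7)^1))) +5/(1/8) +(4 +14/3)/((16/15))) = -3461845913/26068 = -132800.60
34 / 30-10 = -133 / 15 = -8.87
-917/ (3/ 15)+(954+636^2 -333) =400532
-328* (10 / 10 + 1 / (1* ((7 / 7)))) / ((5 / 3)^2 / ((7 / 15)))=-13776 / 125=-110.21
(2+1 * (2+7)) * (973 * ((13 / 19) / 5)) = 1464.62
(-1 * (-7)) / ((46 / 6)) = 21 / 23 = 0.91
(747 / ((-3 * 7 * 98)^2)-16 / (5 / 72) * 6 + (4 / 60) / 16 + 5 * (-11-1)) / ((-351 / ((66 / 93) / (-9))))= -89599702709 / 276509974104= -0.32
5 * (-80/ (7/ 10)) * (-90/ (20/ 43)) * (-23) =-17802000/ 7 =-2543142.86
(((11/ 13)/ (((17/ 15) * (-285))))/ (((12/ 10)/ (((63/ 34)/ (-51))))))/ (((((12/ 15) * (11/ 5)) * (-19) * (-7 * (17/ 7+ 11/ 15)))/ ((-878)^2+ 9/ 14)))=20235721875/ 244954476416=0.08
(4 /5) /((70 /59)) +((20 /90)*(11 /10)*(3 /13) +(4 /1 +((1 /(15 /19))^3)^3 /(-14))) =28904279772623 /6996691406250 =4.13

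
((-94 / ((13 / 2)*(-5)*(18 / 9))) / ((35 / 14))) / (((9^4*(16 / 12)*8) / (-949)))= -3431 / 437400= -0.01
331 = 331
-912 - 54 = -966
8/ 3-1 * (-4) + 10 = 16.67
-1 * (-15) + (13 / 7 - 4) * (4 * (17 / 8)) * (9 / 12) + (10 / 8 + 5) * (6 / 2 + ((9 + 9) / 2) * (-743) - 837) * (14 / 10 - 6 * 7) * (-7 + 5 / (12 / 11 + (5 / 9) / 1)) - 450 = -69044318235 / 9128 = -7564013.83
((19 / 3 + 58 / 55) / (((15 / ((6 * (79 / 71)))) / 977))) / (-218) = -94086077 / 6384675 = -14.74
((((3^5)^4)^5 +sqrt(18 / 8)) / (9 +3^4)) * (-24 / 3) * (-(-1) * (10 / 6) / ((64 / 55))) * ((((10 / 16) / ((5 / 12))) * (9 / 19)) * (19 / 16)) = -56691527280521246414010724274218339997231827420275 / 1024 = -55362819609884029701182350000000000000000000000.00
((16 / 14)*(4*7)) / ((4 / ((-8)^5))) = -262144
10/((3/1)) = 10/3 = 3.33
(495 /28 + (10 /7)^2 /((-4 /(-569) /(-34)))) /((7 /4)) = -1931135 /343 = -5630.13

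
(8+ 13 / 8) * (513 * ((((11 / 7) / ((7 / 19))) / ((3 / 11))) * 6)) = 12973257 / 28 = 463330.61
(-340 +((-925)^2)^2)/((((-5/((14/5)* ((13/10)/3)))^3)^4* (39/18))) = 807119366567690022490242742800202/57285069487988948822021484375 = 14089.52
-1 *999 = -999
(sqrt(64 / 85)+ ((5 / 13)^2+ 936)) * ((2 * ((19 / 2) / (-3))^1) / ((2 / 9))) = -9017913 / 338 - 228 * sqrt(85) / 85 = -26704.95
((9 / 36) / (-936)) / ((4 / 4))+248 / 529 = 927983 / 1980576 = 0.47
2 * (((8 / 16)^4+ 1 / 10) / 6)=13 / 240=0.05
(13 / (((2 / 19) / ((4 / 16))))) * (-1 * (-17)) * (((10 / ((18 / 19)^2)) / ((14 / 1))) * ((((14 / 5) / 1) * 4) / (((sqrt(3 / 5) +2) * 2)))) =843.10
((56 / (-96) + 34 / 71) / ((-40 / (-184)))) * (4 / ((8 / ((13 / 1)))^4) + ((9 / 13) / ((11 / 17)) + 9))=-11378828801 / 623800320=-18.24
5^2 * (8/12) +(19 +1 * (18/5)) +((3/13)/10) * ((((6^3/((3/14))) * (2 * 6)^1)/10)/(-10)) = 177817/4875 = 36.48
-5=-5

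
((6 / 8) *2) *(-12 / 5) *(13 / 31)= -234 / 155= -1.51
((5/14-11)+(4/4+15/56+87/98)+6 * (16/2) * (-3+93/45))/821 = -104443/1609160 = -0.06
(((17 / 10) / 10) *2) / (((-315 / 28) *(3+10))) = -34 / 14625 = -0.00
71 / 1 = 71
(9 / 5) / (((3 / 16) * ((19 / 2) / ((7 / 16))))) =42 / 95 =0.44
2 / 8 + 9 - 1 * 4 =21 / 4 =5.25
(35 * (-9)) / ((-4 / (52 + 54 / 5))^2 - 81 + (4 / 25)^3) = 121319296875 / 31193250589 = 3.89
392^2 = 153664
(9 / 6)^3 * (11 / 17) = 2.18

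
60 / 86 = 30 / 43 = 0.70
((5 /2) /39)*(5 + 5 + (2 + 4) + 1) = 85 /78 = 1.09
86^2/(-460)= -1849/115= -16.08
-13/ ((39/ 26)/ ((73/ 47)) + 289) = -1898/ 42335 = -0.04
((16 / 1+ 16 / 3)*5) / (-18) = -160 / 27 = -5.93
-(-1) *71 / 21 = 71 / 21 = 3.38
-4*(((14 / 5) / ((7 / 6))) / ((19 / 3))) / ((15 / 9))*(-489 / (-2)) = -105624 / 475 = -222.37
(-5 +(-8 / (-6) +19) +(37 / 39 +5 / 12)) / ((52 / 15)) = 13025 / 2704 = 4.82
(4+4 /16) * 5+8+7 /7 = 121 /4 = 30.25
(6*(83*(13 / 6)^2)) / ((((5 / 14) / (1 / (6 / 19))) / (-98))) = -91413959 / 45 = -2031421.31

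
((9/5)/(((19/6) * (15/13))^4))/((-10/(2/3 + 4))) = -0.00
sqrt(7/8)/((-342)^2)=sqrt(14)/467856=0.00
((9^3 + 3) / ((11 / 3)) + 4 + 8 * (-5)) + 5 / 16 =28855 / 176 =163.95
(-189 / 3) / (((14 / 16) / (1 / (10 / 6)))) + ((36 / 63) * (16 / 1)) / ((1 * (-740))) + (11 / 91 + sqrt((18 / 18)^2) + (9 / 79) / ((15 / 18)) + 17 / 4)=-37.70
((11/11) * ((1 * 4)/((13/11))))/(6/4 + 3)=88/117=0.75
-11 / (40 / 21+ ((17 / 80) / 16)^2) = -378470400 / 65542069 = -5.77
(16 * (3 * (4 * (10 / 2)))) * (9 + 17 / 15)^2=1478656 / 15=98577.07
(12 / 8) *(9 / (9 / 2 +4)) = 27 / 17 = 1.59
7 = 7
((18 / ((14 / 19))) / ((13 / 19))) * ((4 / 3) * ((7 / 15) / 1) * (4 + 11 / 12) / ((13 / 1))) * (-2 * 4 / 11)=-170392 / 27885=-6.11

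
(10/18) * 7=35/9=3.89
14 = 14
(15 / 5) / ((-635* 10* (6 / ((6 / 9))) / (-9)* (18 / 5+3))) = 1 / 13970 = 0.00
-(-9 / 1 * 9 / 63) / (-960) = -3 / 2240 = -0.00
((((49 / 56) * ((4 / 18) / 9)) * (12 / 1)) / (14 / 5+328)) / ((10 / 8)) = 14 / 22329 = 0.00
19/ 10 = 1.90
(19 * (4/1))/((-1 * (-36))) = 19/9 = 2.11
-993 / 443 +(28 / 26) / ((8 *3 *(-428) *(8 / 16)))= -33153413 / 14789112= -2.24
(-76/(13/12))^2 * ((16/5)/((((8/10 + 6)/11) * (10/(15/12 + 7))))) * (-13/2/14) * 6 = -452884608/7735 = -58550.05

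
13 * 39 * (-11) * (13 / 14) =-72501 / 14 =-5178.64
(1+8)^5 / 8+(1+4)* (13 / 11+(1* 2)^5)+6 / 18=1992505 / 264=7547.37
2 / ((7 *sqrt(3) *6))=sqrt(3) / 63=0.03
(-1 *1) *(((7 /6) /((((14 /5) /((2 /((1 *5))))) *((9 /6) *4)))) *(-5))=5 /36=0.14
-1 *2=-2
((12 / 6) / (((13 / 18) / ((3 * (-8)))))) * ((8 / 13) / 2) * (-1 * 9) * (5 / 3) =51840 / 169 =306.75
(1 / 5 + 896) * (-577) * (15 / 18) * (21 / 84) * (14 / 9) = -18098759 / 108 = -167581.10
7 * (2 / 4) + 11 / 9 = 85 / 18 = 4.72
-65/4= -16.25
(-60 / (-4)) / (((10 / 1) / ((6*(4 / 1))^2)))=864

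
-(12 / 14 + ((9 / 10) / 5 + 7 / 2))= -794 / 175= -4.54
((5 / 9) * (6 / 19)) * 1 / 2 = 5 / 57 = 0.09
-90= -90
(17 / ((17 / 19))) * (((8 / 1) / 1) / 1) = 152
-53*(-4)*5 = 1060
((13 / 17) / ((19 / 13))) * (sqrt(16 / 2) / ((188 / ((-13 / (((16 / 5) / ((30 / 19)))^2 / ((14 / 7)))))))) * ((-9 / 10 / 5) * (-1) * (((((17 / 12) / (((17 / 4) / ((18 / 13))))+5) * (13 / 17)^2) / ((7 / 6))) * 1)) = -12319073325 * sqrt(2) / 709550709952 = -0.02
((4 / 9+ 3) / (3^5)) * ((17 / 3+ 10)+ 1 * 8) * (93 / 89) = 68231 / 194643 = 0.35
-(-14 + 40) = -26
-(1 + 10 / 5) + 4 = 1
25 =25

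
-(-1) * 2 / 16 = 1 / 8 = 0.12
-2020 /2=-1010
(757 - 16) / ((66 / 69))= 17043 / 22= 774.68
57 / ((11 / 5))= 25.91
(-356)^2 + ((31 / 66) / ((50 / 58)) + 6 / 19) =3973200581 / 31350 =126736.86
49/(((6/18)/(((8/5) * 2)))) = 2352/5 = 470.40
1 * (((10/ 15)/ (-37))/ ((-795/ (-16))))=-0.00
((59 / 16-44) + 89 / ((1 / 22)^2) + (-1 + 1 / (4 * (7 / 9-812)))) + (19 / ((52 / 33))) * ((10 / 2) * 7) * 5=68557229147 / 1518608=45144.78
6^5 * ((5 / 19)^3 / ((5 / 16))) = 3110400 / 6859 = 453.48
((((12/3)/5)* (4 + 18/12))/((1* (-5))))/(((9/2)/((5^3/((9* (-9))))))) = 220/729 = 0.30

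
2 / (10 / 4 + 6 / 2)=4 / 11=0.36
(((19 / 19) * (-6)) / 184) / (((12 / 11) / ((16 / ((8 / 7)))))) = -77 / 184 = -0.42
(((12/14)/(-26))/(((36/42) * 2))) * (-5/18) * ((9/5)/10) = 1/1040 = 0.00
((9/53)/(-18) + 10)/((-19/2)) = -1059/1007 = -1.05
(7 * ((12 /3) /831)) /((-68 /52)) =-364 /14127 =-0.03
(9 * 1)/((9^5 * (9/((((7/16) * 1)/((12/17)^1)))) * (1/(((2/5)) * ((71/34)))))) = 497/56687040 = 0.00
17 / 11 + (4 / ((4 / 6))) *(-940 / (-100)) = 57.95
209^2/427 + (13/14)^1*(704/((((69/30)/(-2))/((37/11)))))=-17773577/9821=-1809.75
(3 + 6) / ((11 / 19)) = 15.55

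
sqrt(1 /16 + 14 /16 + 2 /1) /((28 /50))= 25 * sqrt(47) /56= 3.06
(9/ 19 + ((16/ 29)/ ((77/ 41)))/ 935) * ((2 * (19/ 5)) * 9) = 338456862/ 10439275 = 32.42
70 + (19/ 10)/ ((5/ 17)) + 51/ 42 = 13593/ 175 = 77.67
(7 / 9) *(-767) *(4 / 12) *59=-11732.26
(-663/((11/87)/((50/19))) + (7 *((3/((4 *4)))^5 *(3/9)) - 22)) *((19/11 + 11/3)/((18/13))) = -3504514641683965/65088258048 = -53842.50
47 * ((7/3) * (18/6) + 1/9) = 334.22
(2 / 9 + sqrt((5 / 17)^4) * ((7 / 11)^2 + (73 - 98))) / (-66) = 299831 / 10385793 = 0.03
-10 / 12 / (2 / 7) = -35 / 12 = -2.92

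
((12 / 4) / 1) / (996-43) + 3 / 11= 0.28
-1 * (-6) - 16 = -10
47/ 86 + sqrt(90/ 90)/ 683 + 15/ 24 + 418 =98485529/ 234952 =419.17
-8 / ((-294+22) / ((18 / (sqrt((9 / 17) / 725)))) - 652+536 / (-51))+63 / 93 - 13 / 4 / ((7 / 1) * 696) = 7175646979363295 / 10417188912217248 - 5780 * sqrt(493) / 17243347291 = 0.69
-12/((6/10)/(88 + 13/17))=-30180/17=-1775.29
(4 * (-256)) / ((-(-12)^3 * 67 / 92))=-1472 / 1809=-0.81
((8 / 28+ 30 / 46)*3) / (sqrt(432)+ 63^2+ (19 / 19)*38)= 1815171 / 2584954337 - 5436*sqrt(3) / 2584954337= 0.00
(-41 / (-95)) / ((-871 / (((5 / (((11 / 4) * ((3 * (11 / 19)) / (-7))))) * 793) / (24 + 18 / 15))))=25010 / 218889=0.11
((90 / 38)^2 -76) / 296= -25411 / 106856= -0.24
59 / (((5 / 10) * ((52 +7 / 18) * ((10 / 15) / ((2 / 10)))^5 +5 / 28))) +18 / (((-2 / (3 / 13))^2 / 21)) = 2248121137059 / 446231296030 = 5.04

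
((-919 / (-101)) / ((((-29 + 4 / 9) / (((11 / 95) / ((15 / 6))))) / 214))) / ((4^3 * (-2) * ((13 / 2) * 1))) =0.00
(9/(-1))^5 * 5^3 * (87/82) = -642157875/82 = -7831193.60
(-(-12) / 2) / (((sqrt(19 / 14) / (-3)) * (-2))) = 9 * sqrt(266) / 19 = 7.73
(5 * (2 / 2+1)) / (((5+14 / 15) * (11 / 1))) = 150 / 979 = 0.15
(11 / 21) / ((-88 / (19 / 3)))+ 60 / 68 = 7237 / 8568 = 0.84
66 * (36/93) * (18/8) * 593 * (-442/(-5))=467072892/155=3013373.50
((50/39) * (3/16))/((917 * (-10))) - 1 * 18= -18.00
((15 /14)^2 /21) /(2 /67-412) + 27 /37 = 27629799 /37869944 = 0.73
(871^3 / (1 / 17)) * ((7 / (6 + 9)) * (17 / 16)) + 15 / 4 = 1336750478053 / 240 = 5569793658.55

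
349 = 349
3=3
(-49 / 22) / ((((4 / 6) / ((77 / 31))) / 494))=-254163 / 62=-4099.40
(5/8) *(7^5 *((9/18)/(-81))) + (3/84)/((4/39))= -292543/4536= -64.49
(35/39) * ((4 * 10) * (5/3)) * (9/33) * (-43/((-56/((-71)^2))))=27095375/429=63159.38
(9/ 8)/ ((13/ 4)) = 9/ 26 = 0.35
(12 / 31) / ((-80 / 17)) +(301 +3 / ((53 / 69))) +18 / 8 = 2522608 / 8215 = 307.07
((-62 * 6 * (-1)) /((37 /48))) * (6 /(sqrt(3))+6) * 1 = 35712 * sqrt(3) /37+107136 /37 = 4567.32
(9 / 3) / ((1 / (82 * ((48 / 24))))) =492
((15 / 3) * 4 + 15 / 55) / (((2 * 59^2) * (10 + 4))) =223 / 1072148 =0.00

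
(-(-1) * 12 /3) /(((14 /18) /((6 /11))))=216 /77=2.81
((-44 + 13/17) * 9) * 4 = -1556.47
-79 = -79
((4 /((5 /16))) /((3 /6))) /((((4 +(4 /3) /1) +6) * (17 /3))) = 576 /1445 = 0.40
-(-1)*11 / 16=0.69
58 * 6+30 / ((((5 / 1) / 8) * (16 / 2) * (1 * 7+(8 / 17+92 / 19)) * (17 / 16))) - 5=1365935 / 3977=343.46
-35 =-35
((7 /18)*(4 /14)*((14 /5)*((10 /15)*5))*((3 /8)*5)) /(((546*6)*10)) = 1 /16848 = 0.00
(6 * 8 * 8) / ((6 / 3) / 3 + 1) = 230.40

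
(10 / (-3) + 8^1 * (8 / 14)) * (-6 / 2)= -26 / 7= -3.71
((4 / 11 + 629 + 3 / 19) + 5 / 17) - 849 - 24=-864034 / 3553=-243.18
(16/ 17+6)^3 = 1643032/ 4913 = 334.43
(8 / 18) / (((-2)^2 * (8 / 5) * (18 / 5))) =25 / 1296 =0.02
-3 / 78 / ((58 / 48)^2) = -288 / 10933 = -0.03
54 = 54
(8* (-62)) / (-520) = 62 / 65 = 0.95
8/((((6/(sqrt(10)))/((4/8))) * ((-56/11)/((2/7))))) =-11 * sqrt(10)/294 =-0.12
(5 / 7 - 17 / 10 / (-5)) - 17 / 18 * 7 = -8752 / 1575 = -5.56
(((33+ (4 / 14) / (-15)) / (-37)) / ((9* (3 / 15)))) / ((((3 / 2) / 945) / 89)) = -3082070 / 111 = -27766.40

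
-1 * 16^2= -256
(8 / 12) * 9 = 6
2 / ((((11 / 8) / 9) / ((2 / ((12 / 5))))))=120 / 11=10.91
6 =6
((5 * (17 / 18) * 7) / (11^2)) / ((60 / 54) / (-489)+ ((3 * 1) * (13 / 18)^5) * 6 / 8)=4524932160 / 7285375999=0.62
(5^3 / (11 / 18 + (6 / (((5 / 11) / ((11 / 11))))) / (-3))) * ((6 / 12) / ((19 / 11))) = -5625 / 589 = -9.55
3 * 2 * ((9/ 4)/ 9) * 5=15/ 2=7.50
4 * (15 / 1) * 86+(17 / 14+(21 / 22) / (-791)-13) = 44794602 / 8701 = 5148.21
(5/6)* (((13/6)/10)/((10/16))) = 13/45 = 0.29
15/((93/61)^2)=18605/2883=6.45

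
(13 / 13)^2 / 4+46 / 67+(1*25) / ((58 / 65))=225029 / 7772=28.95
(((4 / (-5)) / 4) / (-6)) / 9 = 1 / 270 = 0.00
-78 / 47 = -1.66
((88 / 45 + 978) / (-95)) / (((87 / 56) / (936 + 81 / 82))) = -6221.36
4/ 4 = 1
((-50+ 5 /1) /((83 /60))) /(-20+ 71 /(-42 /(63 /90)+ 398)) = 912600 /555187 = 1.64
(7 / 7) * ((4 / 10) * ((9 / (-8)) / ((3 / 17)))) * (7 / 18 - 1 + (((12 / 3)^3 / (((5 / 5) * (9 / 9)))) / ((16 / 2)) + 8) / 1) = -4709 / 120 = -39.24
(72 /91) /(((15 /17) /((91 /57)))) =136 /95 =1.43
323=323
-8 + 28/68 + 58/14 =-410/119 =-3.45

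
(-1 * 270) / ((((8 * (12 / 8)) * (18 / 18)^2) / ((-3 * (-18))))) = -1215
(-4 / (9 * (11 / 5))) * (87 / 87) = -20 / 99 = -0.20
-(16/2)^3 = -512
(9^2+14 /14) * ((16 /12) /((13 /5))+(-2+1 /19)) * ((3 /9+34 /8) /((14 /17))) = -40750105 /62244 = -654.68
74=74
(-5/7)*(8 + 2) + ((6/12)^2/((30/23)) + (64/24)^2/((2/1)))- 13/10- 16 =-52153/2520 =-20.70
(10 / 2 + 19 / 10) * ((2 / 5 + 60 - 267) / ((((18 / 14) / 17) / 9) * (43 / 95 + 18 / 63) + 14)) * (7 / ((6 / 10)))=-2632235851 / 2216762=-1187.42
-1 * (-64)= 64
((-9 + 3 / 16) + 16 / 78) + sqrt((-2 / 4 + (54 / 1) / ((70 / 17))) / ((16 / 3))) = -5371 / 624 + sqrt(185430) / 280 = -7.07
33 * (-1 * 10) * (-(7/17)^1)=2310/17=135.88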